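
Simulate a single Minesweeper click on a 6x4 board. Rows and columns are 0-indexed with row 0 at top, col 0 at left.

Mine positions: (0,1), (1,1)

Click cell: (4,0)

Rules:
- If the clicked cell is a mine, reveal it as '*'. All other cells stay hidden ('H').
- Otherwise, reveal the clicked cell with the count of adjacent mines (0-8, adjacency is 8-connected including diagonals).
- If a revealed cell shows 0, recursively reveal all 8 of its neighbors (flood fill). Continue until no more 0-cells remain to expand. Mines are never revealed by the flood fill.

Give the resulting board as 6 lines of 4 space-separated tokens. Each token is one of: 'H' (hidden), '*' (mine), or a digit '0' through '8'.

H H 2 0
H H 2 0
1 1 1 0
0 0 0 0
0 0 0 0
0 0 0 0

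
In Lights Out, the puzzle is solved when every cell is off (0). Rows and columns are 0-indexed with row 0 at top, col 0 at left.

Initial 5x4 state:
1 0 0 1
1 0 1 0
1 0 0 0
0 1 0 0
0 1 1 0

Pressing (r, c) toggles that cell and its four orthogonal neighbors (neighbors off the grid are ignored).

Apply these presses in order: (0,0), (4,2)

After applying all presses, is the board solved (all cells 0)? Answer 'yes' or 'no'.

Answer: no

Derivation:
After press 1 at (0,0):
0 1 0 1
0 0 1 0
1 0 0 0
0 1 0 0
0 1 1 0

After press 2 at (4,2):
0 1 0 1
0 0 1 0
1 0 0 0
0 1 1 0
0 0 0 1

Lights still on: 7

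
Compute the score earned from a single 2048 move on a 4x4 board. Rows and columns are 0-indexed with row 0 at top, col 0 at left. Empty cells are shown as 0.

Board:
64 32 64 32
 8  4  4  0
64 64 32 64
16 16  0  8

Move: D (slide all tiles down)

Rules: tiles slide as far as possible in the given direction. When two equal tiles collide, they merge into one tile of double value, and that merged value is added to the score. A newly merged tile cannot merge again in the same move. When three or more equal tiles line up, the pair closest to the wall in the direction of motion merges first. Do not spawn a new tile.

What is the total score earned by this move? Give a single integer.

Slide down:
col 0: [64, 8, 64, 16] -> [64, 8, 64, 16]  score +0 (running 0)
col 1: [32, 4, 64, 16] -> [32, 4, 64, 16]  score +0 (running 0)
col 2: [64, 4, 32, 0] -> [0, 64, 4, 32]  score +0 (running 0)
col 3: [32, 0, 64, 8] -> [0, 32, 64, 8]  score +0 (running 0)
Board after move:
64 32  0  0
 8  4 64 32
64 64  4 64
16 16 32  8

Answer: 0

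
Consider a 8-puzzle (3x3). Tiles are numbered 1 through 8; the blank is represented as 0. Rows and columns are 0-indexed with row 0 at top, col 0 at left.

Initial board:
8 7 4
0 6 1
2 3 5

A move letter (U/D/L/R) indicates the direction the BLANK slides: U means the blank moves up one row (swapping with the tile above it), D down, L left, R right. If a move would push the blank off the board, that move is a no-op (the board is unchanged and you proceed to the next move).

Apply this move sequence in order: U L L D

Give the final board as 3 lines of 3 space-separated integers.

After move 1 (U):
0 7 4
8 6 1
2 3 5

After move 2 (L):
0 7 4
8 6 1
2 3 5

After move 3 (L):
0 7 4
8 6 1
2 3 5

After move 4 (D):
8 7 4
0 6 1
2 3 5

Answer: 8 7 4
0 6 1
2 3 5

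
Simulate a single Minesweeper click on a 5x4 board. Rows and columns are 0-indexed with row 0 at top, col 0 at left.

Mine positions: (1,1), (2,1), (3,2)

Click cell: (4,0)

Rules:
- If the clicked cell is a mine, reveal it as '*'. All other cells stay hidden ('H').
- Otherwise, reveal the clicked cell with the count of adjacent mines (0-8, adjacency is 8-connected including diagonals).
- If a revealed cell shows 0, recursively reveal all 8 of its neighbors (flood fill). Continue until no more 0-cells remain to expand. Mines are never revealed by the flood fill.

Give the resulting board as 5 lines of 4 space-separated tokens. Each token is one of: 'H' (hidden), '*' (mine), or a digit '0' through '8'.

H H H H
H H H H
H H H H
1 2 H H
0 1 H H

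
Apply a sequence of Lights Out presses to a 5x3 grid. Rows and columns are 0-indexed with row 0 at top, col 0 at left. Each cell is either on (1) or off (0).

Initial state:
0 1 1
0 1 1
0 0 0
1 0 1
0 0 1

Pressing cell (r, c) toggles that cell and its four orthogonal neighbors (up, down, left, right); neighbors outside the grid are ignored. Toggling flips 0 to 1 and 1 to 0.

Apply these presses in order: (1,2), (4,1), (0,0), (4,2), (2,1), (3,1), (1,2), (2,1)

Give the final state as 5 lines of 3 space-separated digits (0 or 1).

Answer: 1 0 1
1 1 1
0 1 0
0 0 1
1 1 1

Derivation:
After press 1 at (1,2):
0 1 0
0 0 0
0 0 1
1 0 1
0 0 1

After press 2 at (4,1):
0 1 0
0 0 0
0 0 1
1 1 1
1 1 0

After press 3 at (0,0):
1 0 0
1 0 0
0 0 1
1 1 1
1 1 0

After press 4 at (4,2):
1 0 0
1 0 0
0 0 1
1 1 0
1 0 1

After press 5 at (2,1):
1 0 0
1 1 0
1 1 0
1 0 0
1 0 1

After press 6 at (3,1):
1 0 0
1 1 0
1 0 0
0 1 1
1 1 1

After press 7 at (1,2):
1 0 1
1 0 1
1 0 1
0 1 1
1 1 1

After press 8 at (2,1):
1 0 1
1 1 1
0 1 0
0 0 1
1 1 1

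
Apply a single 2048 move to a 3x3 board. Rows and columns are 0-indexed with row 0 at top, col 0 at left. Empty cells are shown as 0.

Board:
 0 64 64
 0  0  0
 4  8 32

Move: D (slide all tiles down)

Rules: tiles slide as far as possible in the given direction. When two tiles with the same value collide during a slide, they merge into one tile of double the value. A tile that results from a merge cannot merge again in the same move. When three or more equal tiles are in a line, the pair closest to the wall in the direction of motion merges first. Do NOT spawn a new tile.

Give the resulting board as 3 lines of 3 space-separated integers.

Answer:  0  0  0
 0 64 64
 4  8 32

Derivation:
Slide down:
col 0: [0, 0, 4] -> [0, 0, 4]
col 1: [64, 0, 8] -> [0, 64, 8]
col 2: [64, 0, 32] -> [0, 64, 32]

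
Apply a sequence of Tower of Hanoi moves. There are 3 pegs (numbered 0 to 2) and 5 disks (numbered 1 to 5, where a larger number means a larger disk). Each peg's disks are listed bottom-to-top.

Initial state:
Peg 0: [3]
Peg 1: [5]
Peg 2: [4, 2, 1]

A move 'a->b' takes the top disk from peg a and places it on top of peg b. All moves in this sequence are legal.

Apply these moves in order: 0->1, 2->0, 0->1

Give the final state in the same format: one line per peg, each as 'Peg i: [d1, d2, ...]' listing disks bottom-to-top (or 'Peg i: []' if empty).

After move 1 (0->1):
Peg 0: []
Peg 1: [5, 3]
Peg 2: [4, 2, 1]

After move 2 (2->0):
Peg 0: [1]
Peg 1: [5, 3]
Peg 2: [4, 2]

After move 3 (0->1):
Peg 0: []
Peg 1: [5, 3, 1]
Peg 2: [4, 2]

Answer: Peg 0: []
Peg 1: [5, 3, 1]
Peg 2: [4, 2]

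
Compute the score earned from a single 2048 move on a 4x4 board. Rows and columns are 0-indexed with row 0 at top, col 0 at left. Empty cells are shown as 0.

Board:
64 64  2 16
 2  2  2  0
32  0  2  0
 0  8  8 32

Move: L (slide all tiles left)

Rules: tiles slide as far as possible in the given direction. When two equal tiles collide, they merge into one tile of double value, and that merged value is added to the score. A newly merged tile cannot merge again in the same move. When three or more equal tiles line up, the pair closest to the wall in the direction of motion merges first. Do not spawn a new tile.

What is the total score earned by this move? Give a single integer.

Slide left:
row 0: [64, 64, 2, 16] -> [128, 2, 16, 0]  score +128 (running 128)
row 1: [2, 2, 2, 0] -> [4, 2, 0, 0]  score +4 (running 132)
row 2: [32, 0, 2, 0] -> [32, 2, 0, 0]  score +0 (running 132)
row 3: [0, 8, 8, 32] -> [16, 32, 0, 0]  score +16 (running 148)
Board after move:
128   2  16   0
  4   2   0   0
 32   2   0   0
 16  32   0   0

Answer: 148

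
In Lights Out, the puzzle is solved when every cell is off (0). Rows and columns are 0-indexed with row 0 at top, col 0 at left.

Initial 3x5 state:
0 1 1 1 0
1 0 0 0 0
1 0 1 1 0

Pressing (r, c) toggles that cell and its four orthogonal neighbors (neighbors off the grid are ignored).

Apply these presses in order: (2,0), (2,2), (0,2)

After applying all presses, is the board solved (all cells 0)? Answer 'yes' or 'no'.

After press 1 at (2,0):
0 1 1 1 0
0 0 0 0 0
0 1 1 1 0

After press 2 at (2,2):
0 1 1 1 0
0 0 1 0 0
0 0 0 0 0

After press 3 at (0,2):
0 0 0 0 0
0 0 0 0 0
0 0 0 0 0

Lights still on: 0

Answer: yes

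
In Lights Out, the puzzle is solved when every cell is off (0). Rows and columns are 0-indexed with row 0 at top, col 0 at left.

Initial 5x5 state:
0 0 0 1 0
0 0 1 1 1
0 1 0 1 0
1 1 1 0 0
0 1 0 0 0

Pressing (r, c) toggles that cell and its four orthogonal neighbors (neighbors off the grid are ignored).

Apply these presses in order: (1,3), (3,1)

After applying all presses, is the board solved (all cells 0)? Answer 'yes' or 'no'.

After press 1 at (1,3):
0 0 0 0 0
0 0 0 0 0
0 1 0 0 0
1 1 1 0 0
0 1 0 0 0

After press 2 at (3,1):
0 0 0 0 0
0 0 0 0 0
0 0 0 0 0
0 0 0 0 0
0 0 0 0 0

Lights still on: 0

Answer: yes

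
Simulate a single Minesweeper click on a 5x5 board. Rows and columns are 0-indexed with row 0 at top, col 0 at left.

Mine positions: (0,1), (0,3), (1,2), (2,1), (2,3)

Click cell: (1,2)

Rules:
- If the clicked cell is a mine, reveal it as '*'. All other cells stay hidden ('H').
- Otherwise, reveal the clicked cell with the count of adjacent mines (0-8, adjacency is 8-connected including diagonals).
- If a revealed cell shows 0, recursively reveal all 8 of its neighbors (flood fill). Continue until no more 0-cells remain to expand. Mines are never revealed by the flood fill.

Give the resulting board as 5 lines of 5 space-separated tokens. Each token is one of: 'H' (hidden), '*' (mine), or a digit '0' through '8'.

H H H H H
H H * H H
H H H H H
H H H H H
H H H H H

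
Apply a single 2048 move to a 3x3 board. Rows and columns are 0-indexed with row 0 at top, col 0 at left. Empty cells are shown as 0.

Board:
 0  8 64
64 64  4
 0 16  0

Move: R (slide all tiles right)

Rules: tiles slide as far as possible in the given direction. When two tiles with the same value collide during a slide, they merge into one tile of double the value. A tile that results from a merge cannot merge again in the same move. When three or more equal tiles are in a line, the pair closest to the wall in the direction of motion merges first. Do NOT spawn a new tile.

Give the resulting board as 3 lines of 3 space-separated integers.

Slide right:
row 0: [0, 8, 64] -> [0, 8, 64]
row 1: [64, 64, 4] -> [0, 128, 4]
row 2: [0, 16, 0] -> [0, 0, 16]

Answer:   0   8  64
  0 128   4
  0   0  16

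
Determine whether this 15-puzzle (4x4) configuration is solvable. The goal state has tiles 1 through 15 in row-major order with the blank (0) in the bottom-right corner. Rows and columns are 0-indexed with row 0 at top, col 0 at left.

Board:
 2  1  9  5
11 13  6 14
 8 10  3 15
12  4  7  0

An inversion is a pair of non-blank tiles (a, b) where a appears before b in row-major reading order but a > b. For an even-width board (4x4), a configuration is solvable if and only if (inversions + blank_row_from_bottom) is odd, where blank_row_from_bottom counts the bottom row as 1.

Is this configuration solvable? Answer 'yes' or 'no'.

Answer: no

Derivation:
Inversions: 41
Blank is in row 3 (0-indexed from top), which is row 1 counting from the bottom (bottom = 1).
41 + 1 = 42, which is even, so the puzzle is not solvable.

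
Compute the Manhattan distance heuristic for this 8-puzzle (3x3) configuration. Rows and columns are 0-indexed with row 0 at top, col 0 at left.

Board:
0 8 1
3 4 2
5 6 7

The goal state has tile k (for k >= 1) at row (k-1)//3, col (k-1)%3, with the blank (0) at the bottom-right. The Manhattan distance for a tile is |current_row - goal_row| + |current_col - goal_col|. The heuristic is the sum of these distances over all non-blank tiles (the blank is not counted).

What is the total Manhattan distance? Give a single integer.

Tile 8: at (0,1), goal (2,1), distance |0-2|+|1-1| = 2
Tile 1: at (0,2), goal (0,0), distance |0-0|+|2-0| = 2
Tile 3: at (1,0), goal (0,2), distance |1-0|+|0-2| = 3
Tile 4: at (1,1), goal (1,0), distance |1-1|+|1-0| = 1
Tile 2: at (1,2), goal (0,1), distance |1-0|+|2-1| = 2
Tile 5: at (2,0), goal (1,1), distance |2-1|+|0-1| = 2
Tile 6: at (2,1), goal (1,2), distance |2-1|+|1-2| = 2
Tile 7: at (2,2), goal (2,0), distance |2-2|+|2-0| = 2
Sum: 2 + 2 + 3 + 1 + 2 + 2 + 2 + 2 = 16

Answer: 16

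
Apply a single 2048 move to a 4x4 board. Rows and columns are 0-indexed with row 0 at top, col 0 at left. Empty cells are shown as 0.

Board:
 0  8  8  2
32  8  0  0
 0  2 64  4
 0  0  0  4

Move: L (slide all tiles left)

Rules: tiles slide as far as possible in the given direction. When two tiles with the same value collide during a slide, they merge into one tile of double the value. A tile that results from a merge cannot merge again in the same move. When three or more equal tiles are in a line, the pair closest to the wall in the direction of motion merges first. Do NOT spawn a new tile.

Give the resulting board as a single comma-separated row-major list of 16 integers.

Slide left:
row 0: [0, 8, 8, 2] -> [16, 2, 0, 0]
row 1: [32, 8, 0, 0] -> [32, 8, 0, 0]
row 2: [0, 2, 64, 4] -> [2, 64, 4, 0]
row 3: [0, 0, 0, 4] -> [4, 0, 0, 0]

Answer: 16, 2, 0, 0, 32, 8, 0, 0, 2, 64, 4, 0, 4, 0, 0, 0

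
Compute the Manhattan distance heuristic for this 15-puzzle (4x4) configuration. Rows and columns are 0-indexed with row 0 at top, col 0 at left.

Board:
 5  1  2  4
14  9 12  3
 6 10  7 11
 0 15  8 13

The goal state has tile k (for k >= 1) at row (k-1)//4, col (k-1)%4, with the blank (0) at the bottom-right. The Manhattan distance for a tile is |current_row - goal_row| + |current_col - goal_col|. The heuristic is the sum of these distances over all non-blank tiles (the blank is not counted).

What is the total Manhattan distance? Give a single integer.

Answer: 23

Derivation:
Tile 5: (0,0)->(1,0) = 1
Tile 1: (0,1)->(0,0) = 1
Tile 2: (0,2)->(0,1) = 1
Tile 4: (0,3)->(0,3) = 0
Tile 14: (1,0)->(3,1) = 3
Tile 9: (1,1)->(2,0) = 2
Tile 12: (1,2)->(2,3) = 2
Tile 3: (1,3)->(0,2) = 2
Tile 6: (2,0)->(1,1) = 2
Tile 10: (2,1)->(2,1) = 0
Tile 7: (2,2)->(1,2) = 1
Tile 11: (2,3)->(2,2) = 1
Tile 15: (3,1)->(3,2) = 1
Tile 8: (3,2)->(1,3) = 3
Tile 13: (3,3)->(3,0) = 3
Sum: 1 + 1 + 1 + 0 + 3 + 2 + 2 + 2 + 2 + 0 + 1 + 1 + 1 + 3 + 3 = 23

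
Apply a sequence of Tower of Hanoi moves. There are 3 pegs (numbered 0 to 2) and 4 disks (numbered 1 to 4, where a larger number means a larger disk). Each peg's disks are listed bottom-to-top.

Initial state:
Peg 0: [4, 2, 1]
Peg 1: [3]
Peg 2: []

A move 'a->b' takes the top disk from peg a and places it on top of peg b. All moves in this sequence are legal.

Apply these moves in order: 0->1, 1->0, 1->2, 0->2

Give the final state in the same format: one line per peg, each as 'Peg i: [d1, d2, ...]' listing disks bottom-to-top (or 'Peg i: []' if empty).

After move 1 (0->1):
Peg 0: [4, 2]
Peg 1: [3, 1]
Peg 2: []

After move 2 (1->0):
Peg 0: [4, 2, 1]
Peg 1: [3]
Peg 2: []

After move 3 (1->2):
Peg 0: [4, 2, 1]
Peg 1: []
Peg 2: [3]

After move 4 (0->2):
Peg 0: [4, 2]
Peg 1: []
Peg 2: [3, 1]

Answer: Peg 0: [4, 2]
Peg 1: []
Peg 2: [3, 1]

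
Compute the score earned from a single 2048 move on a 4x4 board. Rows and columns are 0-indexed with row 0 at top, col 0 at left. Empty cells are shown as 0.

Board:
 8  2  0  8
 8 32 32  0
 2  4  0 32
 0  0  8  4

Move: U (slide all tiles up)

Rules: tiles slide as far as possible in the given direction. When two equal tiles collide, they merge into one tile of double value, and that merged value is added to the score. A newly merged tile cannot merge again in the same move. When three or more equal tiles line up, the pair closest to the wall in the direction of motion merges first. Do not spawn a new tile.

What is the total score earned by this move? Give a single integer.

Slide up:
col 0: [8, 8, 2, 0] -> [16, 2, 0, 0]  score +16 (running 16)
col 1: [2, 32, 4, 0] -> [2, 32, 4, 0]  score +0 (running 16)
col 2: [0, 32, 0, 8] -> [32, 8, 0, 0]  score +0 (running 16)
col 3: [8, 0, 32, 4] -> [8, 32, 4, 0]  score +0 (running 16)
Board after move:
16  2 32  8
 2 32  8 32
 0  4  0  4
 0  0  0  0

Answer: 16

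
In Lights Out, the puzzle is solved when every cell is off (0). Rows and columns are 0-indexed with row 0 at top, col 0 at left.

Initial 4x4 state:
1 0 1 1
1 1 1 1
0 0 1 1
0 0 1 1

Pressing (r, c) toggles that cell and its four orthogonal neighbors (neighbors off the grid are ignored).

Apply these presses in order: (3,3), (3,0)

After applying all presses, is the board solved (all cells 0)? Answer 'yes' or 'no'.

After press 1 at (3,3):
1 0 1 1
1 1 1 1
0 0 1 0
0 0 0 0

After press 2 at (3,0):
1 0 1 1
1 1 1 1
1 0 1 0
1 1 0 0

Lights still on: 11

Answer: no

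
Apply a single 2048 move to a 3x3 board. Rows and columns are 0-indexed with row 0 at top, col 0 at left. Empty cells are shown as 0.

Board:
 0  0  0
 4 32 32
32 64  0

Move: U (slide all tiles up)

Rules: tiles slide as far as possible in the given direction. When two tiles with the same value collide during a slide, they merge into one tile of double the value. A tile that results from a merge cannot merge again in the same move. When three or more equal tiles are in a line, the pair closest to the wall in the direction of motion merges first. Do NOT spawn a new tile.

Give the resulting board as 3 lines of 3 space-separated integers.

Answer:  4 32 32
32 64  0
 0  0  0

Derivation:
Slide up:
col 0: [0, 4, 32] -> [4, 32, 0]
col 1: [0, 32, 64] -> [32, 64, 0]
col 2: [0, 32, 0] -> [32, 0, 0]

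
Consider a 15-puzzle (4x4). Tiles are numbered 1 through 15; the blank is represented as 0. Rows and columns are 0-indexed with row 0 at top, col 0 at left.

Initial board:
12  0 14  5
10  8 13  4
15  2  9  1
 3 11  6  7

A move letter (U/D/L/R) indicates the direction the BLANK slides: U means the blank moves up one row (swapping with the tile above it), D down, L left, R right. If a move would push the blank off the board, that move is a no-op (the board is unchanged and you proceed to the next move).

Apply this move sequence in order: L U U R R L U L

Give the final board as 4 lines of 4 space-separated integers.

Answer:  0 12 14  5
10  8 13  4
15  2  9  1
 3 11  6  7

Derivation:
After move 1 (L):
 0 12 14  5
10  8 13  4
15  2  9  1
 3 11  6  7

After move 2 (U):
 0 12 14  5
10  8 13  4
15  2  9  1
 3 11  6  7

After move 3 (U):
 0 12 14  5
10  8 13  4
15  2  9  1
 3 11  6  7

After move 4 (R):
12  0 14  5
10  8 13  4
15  2  9  1
 3 11  6  7

After move 5 (R):
12 14  0  5
10  8 13  4
15  2  9  1
 3 11  6  7

After move 6 (L):
12  0 14  5
10  8 13  4
15  2  9  1
 3 11  6  7

After move 7 (U):
12  0 14  5
10  8 13  4
15  2  9  1
 3 11  6  7

After move 8 (L):
 0 12 14  5
10  8 13  4
15  2  9  1
 3 11  6  7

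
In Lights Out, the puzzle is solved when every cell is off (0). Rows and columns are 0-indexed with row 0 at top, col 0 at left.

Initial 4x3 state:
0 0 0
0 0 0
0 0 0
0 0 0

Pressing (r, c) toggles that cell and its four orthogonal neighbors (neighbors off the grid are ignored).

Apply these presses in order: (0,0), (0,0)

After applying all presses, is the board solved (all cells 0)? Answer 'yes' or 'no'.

Answer: yes

Derivation:
After press 1 at (0,0):
1 1 0
1 0 0
0 0 0
0 0 0

After press 2 at (0,0):
0 0 0
0 0 0
0 0 0
0 0 0

Lights still on: 0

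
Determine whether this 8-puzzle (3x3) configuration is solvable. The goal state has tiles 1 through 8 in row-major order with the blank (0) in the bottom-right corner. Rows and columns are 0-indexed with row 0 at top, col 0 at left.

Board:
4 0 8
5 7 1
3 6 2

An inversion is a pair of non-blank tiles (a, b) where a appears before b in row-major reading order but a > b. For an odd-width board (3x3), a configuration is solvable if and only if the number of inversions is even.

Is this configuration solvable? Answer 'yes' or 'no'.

Inversions (pairs i<j in row-major order where tile[i] > tile[j] > 0): 18
18 is even, so the puzzle is solvable.

Answer: yes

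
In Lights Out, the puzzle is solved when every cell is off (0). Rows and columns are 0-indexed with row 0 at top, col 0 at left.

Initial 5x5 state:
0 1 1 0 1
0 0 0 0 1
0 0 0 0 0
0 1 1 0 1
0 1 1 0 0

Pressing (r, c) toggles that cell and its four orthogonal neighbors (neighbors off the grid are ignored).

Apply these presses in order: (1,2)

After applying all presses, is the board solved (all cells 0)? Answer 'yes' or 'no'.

After press 1 at (1,2):
0 1 0 0 1
0 1 1 1 1
0 0 1 0 0
0 1 1 0 1
0 1 1 0 0

Lights still on: 12

Answer: no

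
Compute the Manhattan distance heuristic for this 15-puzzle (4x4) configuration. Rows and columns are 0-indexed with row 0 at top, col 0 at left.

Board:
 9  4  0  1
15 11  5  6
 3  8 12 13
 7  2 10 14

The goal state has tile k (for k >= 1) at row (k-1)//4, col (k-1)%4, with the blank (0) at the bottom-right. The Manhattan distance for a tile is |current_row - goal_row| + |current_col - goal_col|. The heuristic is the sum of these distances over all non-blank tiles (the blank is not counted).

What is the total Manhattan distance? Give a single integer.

Answer: 40

Derivation:
Tile 9: (0,0)->(2,0) = 2
Tile 4: (0,1)->(0,3) = 2
Tile 1: (0,3)->(0,0) = 3
Tile 15: (1,0)->(3,2) = 4
Tile 11: (1,1)->(2,2) = 2
Tile 5: (1,2)->(1,0) = 2
Tile 6: (1,3)->(1,1) = 2
Tile 3: (2,0)->(0,2) = 4
Tile 8: (2,1)->(1,3) = 3
Tile 12: (2,2)->(2,3) = 1
Tile 13: (2,3)->(3,0) = 4
Tile 7: (3,0)->(1,2) = 4
Tile 2: (3,1)->(0,1) = 3
Tile 10: (3,2)->(2,1) = 2
Tile 14: (3,3)->(3,1) = 2
Sum: 2 + 2 + 3 + 4 + 2 + 2 + 2 + 4 + 3 + 1 + 4 + 4 + 3 + 2 + 2 = 40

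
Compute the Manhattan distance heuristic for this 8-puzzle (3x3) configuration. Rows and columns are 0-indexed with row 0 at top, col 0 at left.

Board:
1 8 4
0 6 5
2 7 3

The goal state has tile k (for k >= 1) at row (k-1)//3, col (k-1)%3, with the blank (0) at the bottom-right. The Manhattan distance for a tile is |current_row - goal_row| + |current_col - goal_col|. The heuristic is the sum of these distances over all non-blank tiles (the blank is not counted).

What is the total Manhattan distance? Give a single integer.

Answer: 13

Derivation:
Tile 1: at (0,0), goal (0,0), distance |0-0|+|0-0| = 0
Tile 8: at (0,1), goal (2,1), distance |0-2|+|1-1| = 2
Tile 4: at (0,2), goal (1,0), distance |0-1|+|2-0| = 3
Tile 6: at (1,1), goal (1,2), distance |1-1|+|1-2| = 1
Tile 5: at (1,2), goal (1,1), distance |1-1|+|2-1| = 1
Tile 2: at (2,0), goal (0,1), distance |2-0|+|0-1| = 3
Tile 7: at (2,1), goal (2,0), distance |2-2|+|1-0| = 1
Tile 3: at (2,2), goal (0,2), distance |2-0|+|2-2| = 2
Sum: 0 + 2 + 3 + 1 + 1 + 3 + 1 + 2 = 13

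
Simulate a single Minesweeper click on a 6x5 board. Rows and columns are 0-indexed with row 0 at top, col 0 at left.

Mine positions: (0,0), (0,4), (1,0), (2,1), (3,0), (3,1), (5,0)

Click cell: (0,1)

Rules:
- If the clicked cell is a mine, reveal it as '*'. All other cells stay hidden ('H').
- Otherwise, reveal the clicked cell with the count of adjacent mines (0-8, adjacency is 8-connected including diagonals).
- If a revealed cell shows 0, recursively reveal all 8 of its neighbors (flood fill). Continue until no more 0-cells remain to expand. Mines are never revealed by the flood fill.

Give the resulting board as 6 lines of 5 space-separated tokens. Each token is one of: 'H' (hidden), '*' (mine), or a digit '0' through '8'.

H 2 H H H
H H H H H
H H H H H
H H H H H
H H H H H
H H H H H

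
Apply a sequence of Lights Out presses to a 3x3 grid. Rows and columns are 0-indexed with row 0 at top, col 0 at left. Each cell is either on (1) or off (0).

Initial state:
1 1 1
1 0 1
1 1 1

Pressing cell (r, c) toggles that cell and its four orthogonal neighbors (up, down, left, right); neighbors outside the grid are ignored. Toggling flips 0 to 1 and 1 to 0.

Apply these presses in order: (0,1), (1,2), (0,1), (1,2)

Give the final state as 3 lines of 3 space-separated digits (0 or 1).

Answer: 1 1 1
1 0 1
1 1 1

Derivation:
After press 1 at (0,1):
0 0 0
1 1 1
1 1 1

After press 2 at (1,2):
0 0 1
1 0 0
1 1 0

After press 3 at (0,1):
1 1 0
1 1 0
1 1 0

After press 4 at (1,2):
1 1 1
1 0 1
1 1 1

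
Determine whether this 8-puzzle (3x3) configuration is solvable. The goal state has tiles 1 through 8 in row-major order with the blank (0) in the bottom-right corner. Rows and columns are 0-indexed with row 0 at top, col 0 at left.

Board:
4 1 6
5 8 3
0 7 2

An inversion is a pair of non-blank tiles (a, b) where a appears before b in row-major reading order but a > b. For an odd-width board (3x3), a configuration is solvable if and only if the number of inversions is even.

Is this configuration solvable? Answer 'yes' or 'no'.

Inversions (pairs i<j in row-major order where tile[i] > tile[j] > 0): 13
13 is odd, so the puzzle is not solvable.

Answer: no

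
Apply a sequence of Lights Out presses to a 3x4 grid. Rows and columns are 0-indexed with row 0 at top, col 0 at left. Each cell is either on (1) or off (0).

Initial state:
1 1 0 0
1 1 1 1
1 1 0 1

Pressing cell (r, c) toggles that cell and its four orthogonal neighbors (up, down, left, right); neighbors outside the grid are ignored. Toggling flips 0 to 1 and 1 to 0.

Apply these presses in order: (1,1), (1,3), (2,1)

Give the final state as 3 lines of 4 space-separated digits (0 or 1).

After press 1 at (1,1):
1 0 0 0
0 0 0 1
1 0 0 1

After press 2 at (1,3):
1 0 0 1
0 0 1 0
1 0 0 0

After press 3 at (2,1):
1 0 0 1
0 1 1 0
0 1 1 0

Answer: 1 0 0 1
0 1 1 0
0 1 1 0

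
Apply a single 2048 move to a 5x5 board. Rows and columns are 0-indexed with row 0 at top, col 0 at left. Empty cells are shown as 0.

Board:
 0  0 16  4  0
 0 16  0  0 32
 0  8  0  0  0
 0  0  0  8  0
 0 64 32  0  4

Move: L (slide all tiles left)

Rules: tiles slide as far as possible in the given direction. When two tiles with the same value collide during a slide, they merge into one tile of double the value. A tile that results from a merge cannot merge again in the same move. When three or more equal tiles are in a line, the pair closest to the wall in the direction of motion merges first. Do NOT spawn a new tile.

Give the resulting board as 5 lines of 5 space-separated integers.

Answer: 16  4  0  0  0
16 32  0  0  0
 8  0  0  0  0
 8  0  0  0  0
64 32  4  0  0

Derivation:
Slide left:
row 0: [0, 0, 16, 4, 0] -> [16, 4, 0, 0, 0]
row 1: [0, 16, 0, 0, 32] -> [16, 32, 0, 0, 0]
row 2: [0, 8, 0, 0, 0] -> [8, 0, 0, 0, 0]
row 3: [0, 0, 0, 8, 0] -> [8, 0, 0, 0, 0]
row 4: [0, 64, 32, 0, 4] -> [64, 32, 4, 0, 0]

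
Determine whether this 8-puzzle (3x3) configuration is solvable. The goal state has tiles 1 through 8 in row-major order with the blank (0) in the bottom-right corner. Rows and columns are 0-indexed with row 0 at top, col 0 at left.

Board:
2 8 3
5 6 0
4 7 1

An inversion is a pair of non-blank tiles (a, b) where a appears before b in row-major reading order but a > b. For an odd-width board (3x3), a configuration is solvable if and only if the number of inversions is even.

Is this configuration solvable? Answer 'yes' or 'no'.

Answer: yes

Derivation:
Inversions (pairs i<j in row-major order where tile[i] > tile[j] > 0): 14
14 is even, so the puzzle is solvable.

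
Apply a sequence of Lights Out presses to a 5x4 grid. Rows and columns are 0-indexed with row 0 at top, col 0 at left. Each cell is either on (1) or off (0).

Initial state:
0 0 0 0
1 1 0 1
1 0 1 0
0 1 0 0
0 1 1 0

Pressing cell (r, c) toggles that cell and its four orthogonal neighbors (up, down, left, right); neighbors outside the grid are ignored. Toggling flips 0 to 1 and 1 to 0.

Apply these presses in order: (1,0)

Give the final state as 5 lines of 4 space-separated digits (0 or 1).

Answer: 1 0 0 0
0 0 0 1
0 0 1 0
0 1 0 0
0 1 1 0

Derivation:
After press 1 at (1,0):
1 0 0 0
0 0 0 1
0 0 1 0
0 1 0 0
0 1 1 0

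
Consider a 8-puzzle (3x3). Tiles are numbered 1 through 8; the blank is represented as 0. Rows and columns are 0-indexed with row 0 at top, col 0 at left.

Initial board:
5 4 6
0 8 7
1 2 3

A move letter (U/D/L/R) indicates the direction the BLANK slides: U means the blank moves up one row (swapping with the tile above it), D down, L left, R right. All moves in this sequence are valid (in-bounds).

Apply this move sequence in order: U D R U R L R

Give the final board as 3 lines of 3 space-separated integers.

After move 1 (U):
0 4 6
5 8 7
1 2 3

After move 2 (D):
5 4 6
0 8 7
1 2 3

After move 3 (R):
5 4 6
8 0 7
1 2 3

After move 4 (U):
5 0 6
8 4 7
1 2 3

After move 5 (R):
5 6 0
8 4 7
1 2 3

After move 6 (L):
5 0 6
8 4 7
1 2 3

After move 7 (R):
5 6 0
8 4 7
1 2 3

Answer: 5 6 0
8 4 7
1 2 3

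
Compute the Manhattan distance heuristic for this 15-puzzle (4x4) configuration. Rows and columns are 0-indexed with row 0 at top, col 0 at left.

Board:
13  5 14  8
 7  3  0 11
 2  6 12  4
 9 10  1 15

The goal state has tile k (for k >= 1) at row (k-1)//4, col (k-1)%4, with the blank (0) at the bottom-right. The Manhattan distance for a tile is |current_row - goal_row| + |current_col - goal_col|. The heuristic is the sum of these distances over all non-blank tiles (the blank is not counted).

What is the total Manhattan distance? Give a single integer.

Tile 13: at (0,0), goal (3,0), distance |0-3|+|0-0| = 3
Tile 5: at (0,1), goal (1,0), distance |0-1|+|1-0| = 2
Tile 14: at (0,2), goal (3,1), distance |0-3|+|2-1| = 4
Tile 8: at (0,3), goal (1,3), distance |0-1|+|3-3| = 1
Tile 7: at (1,0), goal (1,2), distance |1-1|+|0-2| = 2
Tile 3: at (1,1), goal (0,2), distance |1-0|+|1-2| = 2
Tile 11: at (1,3), goal (2,2), distance |1-2|+|3-2| = 2
Tile 2: at (2,0), goal (0,1), distance |2-0|+|0-1| = 3
Tile 6: at (2,1), goal (1,1), distance |2-1|+|1-1| = 1
Tile 12: at (2,2), goal (2,3), distance |2-2|+|2-3| = 1
Tile 4: at (2,3), goal (0,3), distance |2-0|+|3-3| = 2
Tile 9: at (3,0), goal (2,0), distance |3-2|+|0-0| = 1
Tile 10: at (3,1), goal (2,1), distance |3-2|+|1-1| = 1
Tile 1: at (3,2), goal (0,0), distance |3-0|+|2-0| = 5
Tile 15: at (3,3), goal (3,2), distance |3-3|+|3-2| = 1
Sum: 3 + 2 + 4 + 1 + 2 + 2 + 2 + 3 + 1 + 1 + 2 + 1 + 1 + 5 + 1 = 31

Answer: 31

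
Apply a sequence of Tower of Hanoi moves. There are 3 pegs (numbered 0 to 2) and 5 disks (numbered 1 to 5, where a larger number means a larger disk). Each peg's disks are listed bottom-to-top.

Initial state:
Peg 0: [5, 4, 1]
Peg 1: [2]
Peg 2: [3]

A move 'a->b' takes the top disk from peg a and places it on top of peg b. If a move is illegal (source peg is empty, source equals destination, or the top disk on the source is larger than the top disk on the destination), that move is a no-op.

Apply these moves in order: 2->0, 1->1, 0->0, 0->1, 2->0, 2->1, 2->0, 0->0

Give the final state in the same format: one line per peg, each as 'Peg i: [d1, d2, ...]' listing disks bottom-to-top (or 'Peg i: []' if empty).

Answer: Peg 0: [5, 4, 3]
Peg 1: [2, 1]
Peg 2: []

Derivation:
After move 1 (2->0):
Peg 0: [5, 4, 1]
Peg 1: [2]
Peg 2: [3]

After move 2 (1->1):
Peg 0: [5, 4, 1]
Peg 1: [2]
Peg 2: [3]

After move 3 (0->0):
Peg 0: [5, 4, 1]
Peg 1: [2]
Peg 2: [3]

After move 4 (0->1):
Peg 0: [5, 4]
Peg 1: [2, 1]
Peg 2: [3]

After move 5 (2->0):
Peg 0: [5, 4, 3]
Peg 1: [2, 1]
Peg 2: []

After move 6 (2->1):
Peg 0: [5, 4, 3]
Peg 1: [2, 1]
Peg 2: []

After move 7 (2->0):
Peg 0: [5, 4, 3]
Peg 1: [2, 1]
Peg 2: []

After move 8 (0->0):
Peg 0: [5, 4, 3]
Peg 1: [2, 1]
Peg 2: []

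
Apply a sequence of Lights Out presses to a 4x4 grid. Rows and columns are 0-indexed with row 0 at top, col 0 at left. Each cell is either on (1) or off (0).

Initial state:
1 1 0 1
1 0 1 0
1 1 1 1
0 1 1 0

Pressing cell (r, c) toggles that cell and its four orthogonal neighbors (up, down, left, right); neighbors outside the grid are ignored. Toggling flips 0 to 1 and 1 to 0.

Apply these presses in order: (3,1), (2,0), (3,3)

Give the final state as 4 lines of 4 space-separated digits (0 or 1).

After press 1 at (3,1):
1 1 0 1
1 0 1 0
1 0 1 1
1 0 0 0

After press 2 at (2,0):
1 1 0 1
0 0 1 0
0 1 1 1
0 0 0 0

After press 3 at (3,3):
1 1 0 1
0 0 1 0
0 1 1 0
0 0 1 1

Answer: 1 1 0 1
0 0 1 0
0 1 1 0
0 0 1 1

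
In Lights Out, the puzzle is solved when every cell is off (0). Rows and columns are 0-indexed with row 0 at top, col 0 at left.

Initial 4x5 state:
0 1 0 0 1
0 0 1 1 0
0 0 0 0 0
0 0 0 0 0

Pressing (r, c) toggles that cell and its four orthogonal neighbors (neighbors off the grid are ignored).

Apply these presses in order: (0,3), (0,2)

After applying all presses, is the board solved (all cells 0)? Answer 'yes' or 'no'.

Answer: yes

Derivation:
After press 1 at (0,3):
0 1 1 1 0
0 0 1 0 0
0 0 0 0 0
0 0 0 0 0

After press 2 at (0,2):
0 0 0 0 0
0 0 0 0 0
0 0 0 0 0
0 0 0 0 0

Lights still on: 0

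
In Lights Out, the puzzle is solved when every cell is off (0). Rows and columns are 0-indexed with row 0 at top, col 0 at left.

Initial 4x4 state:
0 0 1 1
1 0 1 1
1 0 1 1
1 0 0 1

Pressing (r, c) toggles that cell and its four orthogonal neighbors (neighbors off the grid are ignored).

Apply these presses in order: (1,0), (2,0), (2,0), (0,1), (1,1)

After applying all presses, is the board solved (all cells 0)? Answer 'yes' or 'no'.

After press 1 at (1,0):
1 0 1 1
0 1 1 1
0 0 1 1
1 0 0 1

After press 2 at (2,0):
1 0 1 1
1 1 1 1
1 1 1 1
0 0 0 1

After press 3 at (2,0):
1 0 1 1
0 1 1 1
0 0 1 1
1 0 0 1

After press 4 at (0,1):
0 1 0 1
0 0 1 1
0 0 1 1
1 0 0 1

After press 5 at (1,1):
0 0 0 1
1 1 0 1
0 1 1 1
1 0 0 1

Lights still on: 9

Answer: no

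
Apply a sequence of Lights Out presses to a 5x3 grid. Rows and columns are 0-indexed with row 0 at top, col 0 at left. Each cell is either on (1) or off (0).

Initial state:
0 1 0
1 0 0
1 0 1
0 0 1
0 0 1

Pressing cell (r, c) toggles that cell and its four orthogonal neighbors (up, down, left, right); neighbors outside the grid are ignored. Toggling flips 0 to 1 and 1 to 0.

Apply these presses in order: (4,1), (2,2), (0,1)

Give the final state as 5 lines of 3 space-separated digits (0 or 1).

Answer: 1 0 1
1 1 1
1 1 0
0 1 0
1 1 0

Derivation:
After press 1 at (4,1):
0 1 0
1 0 0
1 0 1
0 1 1
1 1 0

After press 2 at (2,2):
0 1 0
1 0 1
1 1 0
0 1 0
1 1 0

After press 3 at (0,1):
1 0 1
1 1 1
1 1 0
0 1 0
1 1 0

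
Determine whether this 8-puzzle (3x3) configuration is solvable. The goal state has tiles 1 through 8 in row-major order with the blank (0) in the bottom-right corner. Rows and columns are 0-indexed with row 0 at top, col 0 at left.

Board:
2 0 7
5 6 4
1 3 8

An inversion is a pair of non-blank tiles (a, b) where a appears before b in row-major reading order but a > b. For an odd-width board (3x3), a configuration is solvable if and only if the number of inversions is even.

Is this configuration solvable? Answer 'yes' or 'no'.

Inversions (pairs i<j in row-major order where tile[i] > tile[j] > 0): 14
14 is even, so the puzzle is solvable.

Answer: yes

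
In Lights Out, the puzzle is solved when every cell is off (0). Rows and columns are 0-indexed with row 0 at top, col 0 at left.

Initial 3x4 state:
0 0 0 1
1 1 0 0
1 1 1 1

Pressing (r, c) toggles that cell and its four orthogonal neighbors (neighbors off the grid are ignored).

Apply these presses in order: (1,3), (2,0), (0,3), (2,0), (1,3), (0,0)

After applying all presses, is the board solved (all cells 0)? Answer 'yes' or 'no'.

After press 1 at (1,3):
0 0 0 0
1 1 1 1
1 1 1 0

After press 2 at (2,0):
0 0 0 0
0 1 1 1
0 0 1 0

After press 3 at (0,3):
0 0 1 1
0 1 1 0
0 0 1 0

After press 4 at (2,0):
0 0 1 1
1 1 1 0
1 1 1 0

After press 5 at (1,3):
0 0 1 0
1 1 0 1
1 1 1 1

After press 6 at (0,0):
1 1 1 0
0 1 0 1
1 1 1 1

Lights still on: 9

Answer: no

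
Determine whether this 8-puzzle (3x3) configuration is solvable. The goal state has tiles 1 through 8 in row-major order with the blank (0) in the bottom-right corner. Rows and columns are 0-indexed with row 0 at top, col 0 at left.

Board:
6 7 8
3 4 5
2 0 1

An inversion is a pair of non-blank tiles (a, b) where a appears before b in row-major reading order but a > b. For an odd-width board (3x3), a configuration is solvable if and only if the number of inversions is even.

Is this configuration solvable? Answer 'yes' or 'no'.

Inversions (pairs i<j in row-major order where tile[i] > tile[j] > 0): 22
22 is even, so the puzzle is solvable.

Answer: yes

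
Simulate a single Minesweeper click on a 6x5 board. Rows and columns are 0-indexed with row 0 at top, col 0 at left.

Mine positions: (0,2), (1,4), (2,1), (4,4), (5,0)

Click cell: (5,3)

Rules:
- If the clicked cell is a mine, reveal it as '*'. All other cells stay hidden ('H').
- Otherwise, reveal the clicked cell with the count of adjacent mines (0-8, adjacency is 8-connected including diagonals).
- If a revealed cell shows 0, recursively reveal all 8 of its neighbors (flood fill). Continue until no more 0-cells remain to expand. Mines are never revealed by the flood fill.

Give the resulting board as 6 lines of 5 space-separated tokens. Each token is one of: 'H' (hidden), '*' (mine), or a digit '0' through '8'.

H H H H H
H H H H H
H H H H H
H H H H H
H H H H H
H H H 1 H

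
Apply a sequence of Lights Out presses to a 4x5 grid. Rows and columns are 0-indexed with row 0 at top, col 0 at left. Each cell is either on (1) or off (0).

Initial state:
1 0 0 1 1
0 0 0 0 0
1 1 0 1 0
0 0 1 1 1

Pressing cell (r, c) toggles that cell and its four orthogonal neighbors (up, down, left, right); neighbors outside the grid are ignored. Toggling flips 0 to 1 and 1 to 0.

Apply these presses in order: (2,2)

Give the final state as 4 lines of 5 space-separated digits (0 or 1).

Answer: 1 0 0 1 1
0 0 1 0 0
1 0 1 0 0
0 0 0 1 1

Derivation:
After press 1 at (2,2):
1 0 0 1 1
0 0 1 0 0
1 0 1 0 0
0 0 0 1 1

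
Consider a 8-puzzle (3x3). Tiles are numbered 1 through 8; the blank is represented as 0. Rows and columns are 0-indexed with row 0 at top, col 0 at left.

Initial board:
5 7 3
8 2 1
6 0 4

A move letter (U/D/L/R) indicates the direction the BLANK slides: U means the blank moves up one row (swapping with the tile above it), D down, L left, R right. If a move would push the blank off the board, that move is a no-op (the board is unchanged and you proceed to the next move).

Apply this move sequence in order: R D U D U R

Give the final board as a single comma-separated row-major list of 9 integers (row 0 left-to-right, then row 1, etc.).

Answer: 5, 7, 3, 8, 2, 0, 6, 4, 1

Derivation:
After move 1 (R):
5 7 3
8 2 1
6 4 0

After move 2 (D):
5 7 3
8 2 1
6 4 0

After move 3 (U):
5 7 3
8 2 0
6 4 1

After move 4 (D):
5 7 3
8 2 1
6 4 0

After move 5 (U):
5 7 3
8 2 0
6 4 1

After move 6 (R):
5 7 3
8 2 0
6 4 1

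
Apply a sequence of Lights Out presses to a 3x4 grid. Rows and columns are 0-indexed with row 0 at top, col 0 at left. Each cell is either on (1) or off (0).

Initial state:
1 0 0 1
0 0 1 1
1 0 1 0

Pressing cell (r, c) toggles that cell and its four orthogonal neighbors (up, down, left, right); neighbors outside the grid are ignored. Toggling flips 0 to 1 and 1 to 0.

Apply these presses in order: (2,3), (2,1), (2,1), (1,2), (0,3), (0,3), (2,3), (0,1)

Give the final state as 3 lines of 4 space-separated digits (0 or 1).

After press 1 at (2,3):
1 0 0 1
0 0 1 0
1 0 0 1

After press 2 at (2,1):
1 0 0 1
0 1 1 0
0 1 1 1

After press 3 at (2,1):
1 0 0 1
0 0 1 0
1 0 0 1

After press 4 at (1,2):
1 0 1 1
0 1 0 1
1 0 1 1

After press 5 at (0,3):
1 0 0 0
0 1 0 0
1 0 1 1

After press 6 at (0,3):
1 0 1 1
0 1 0 1
1 0 1 1

After press 7 at (2,3):
1 0 1 1
0 1 0 0
1 0 0 0

After press 8 at (0,1):
0 1 0 1
0 0 0 0
1 0 0 0

Answer: 0 1 0 1
0 0 0 0
1 0 0 0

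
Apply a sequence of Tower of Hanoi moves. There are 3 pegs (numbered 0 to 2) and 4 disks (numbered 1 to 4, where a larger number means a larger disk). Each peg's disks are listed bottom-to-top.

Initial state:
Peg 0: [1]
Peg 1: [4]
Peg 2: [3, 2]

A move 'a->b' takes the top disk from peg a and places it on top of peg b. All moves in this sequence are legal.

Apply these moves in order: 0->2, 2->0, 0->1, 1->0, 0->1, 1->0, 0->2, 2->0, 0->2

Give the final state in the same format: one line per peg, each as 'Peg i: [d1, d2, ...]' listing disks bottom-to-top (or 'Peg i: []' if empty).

Answer: Peg 0: []
Peg 1: [4]
Peg 2: [3, 2, 1]

Derivation:
After move 1 (0->2):
Peg 0: []
Peg 1: [4]
Peg 2: [3, 2, 1]

After move 2 (2->0):
Peg 0: [1]
Peg 1: [4]
Peg 2: [3, 2]

After move 3 (0->1):
Peg 0: []
Peg 1: [4, 1]
Peg 2: [3, 2]

After move 4 (1->0):
Peg 0: [1]
Peg 1: [4]
Peg 2: [3, 2]

After move 5 (0->1):
Peg 0: []
Peg 1: [4, 1]
Peg 2: [3, 2]

After move 6 (1->0):
Peg 0: [1]
Peg 1: [4]
Peg 2: [3, 2]

After move 7 (0->2):
Peg 0: []
Peg 1: [4]
Peg 2: [3, 2, 1]

After move 8 (2->0):
Peg 0: [1]
Peg 1: [4]
Peg 2: [3, 2]

After move 9 (0->2):
Peg 0: []
Peg 1: [4]
Peg 2: [3, 2, 1]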